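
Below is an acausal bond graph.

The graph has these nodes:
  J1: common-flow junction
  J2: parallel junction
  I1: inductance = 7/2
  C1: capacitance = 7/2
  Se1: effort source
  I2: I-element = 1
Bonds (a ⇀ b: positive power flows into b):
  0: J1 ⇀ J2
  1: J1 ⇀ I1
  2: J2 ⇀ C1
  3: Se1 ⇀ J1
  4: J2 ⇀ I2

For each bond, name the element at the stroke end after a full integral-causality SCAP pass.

b0 →J1
b1 →I1
b2 →J2
b3 →J1
b4 →I2

β3 →J1  (source Se1 imposes e)
β1 →I1  (I1 integral (f out))
β0 →J1  (common-f at J1 fixed by 1)
β2 →J2  (C1 outputs effort q/C1)
β4 →I2  (common-e at J2 fixed by 2)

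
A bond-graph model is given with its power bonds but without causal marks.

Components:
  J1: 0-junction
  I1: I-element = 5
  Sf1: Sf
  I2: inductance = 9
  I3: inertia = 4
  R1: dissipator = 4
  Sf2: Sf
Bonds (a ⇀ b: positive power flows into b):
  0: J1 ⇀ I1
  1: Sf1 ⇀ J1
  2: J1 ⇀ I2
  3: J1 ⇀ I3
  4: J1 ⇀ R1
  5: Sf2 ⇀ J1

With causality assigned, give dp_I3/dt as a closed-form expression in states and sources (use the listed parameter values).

dp_I3/dt = 4*F_Sf1 + 4*F_Sf2 - 4*p_I1/5 - 4*p_I2/9 - p_I3

b1 stroke→Sf1  (Sf1 fixes flow; stroke at Sf1)
b5 stroke→Sf2  (Sf2: flow source, stroke at near end)
b0 stroke→I1  (I1: I, integral causality)
b2 stroke→I2  (I2 outputs flow p/I2)
b3 stroke→I3  (I3 integral (f out))
b4 stroke→J1  (closing 0-jn rule on J1)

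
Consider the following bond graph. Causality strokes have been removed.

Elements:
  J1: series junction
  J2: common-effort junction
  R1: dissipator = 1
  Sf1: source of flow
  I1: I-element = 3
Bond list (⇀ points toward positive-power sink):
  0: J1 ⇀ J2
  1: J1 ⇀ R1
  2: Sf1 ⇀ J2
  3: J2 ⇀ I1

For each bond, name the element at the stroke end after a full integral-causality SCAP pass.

#0 |J2
#1 |J1
#2 |Sf1
#3 |I1

b2 stroke→Sf1  (source Sf1 imposes f)
b3 stroke→I1  (prefer integral on I1)
b0 stroke→J2  (only one effort-in slot at J2)
b1 stroke→J1  (J1 flow already set via bond 0)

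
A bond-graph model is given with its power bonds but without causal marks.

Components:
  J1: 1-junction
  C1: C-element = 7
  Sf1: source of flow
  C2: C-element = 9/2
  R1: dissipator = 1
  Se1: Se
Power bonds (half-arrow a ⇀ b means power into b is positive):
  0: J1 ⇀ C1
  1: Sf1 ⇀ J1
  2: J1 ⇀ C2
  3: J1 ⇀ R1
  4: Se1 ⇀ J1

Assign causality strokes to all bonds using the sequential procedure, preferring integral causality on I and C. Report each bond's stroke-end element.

b1 |Sf1  (source Sf1 imposes f)
b4 |J1  (Se1 fixes effort; stroke away)
b0 |J1  (1-jn J1 has f-setter on 1)
b2 |J1  (common-f at J1 fixed by 1)
b3 |J1  (J1 flow already set via bond 1)

#0 →J1
#1 →Sf1
#2 →J1
#3 →J1
#4 →J1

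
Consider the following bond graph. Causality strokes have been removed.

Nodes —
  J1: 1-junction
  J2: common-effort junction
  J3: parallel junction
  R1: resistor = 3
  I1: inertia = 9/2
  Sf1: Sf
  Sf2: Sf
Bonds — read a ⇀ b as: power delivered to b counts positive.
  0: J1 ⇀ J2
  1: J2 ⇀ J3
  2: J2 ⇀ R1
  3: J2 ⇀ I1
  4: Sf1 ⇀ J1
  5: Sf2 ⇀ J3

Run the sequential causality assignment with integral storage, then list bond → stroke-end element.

bond 4 stroke→Sf1  (Sf1 fixes flow; stroke at Sf1)
bond 5 stroke→Sf2  (Sf2 fixes flow; stroke at Sf2)
bond 0 stroke→J1  (common-f at J1 fixed by 4)
bond 1 stroke→J3  (J3 needs exactly one e-in)
bond 3 stroke→I1  (I1 integral (f out))
bond 2 stroke→J2  (closing 0-jn rule on J2)

#0 stroke→J1
#1 stroke→J3
#2 stroke→J2
#3 stroke→I1
#4 stroke→Sf1
#5 stroke→Sf2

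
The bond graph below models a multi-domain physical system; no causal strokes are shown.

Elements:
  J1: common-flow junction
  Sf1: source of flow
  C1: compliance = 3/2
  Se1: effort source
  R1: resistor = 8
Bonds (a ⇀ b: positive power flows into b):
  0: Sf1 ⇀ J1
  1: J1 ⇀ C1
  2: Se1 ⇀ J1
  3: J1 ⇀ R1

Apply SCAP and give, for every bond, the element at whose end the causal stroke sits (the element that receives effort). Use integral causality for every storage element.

b0 stroke→Sf1
b1 stroke→J1
b2 stroke→J1
b3 stroke→J1

b0 |Sf1  (source Sf1 imposes f)
b2 |J1  (Se1: effort source, stroke at far end)
b1 |J1  (J1: bond 0 brought flow, rest push out)
b3 |J1  (1-jn J1 has f-setter on 0)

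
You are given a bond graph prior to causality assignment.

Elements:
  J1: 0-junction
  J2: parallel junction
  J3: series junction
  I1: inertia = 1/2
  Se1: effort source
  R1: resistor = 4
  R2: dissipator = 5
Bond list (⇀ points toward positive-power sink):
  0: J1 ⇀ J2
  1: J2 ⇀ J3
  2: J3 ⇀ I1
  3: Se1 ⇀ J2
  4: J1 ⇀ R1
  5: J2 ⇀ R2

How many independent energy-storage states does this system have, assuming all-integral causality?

1  (I1 all integral)

β3 stroke at J2  (Se1 fixes effort; stroke away)
β0 stroke at J1  (J2: bond 3 brought effort, rest push out)
β1 stroke at J3  (0-jn J2 has e-setter on 3)
β5 stroke at R2  (0-jn J2 has e-setter on 3)
β2 stroke at I1  (J3: last free bond brings flow in)
β4 stroke at R1  (J1 effort already set via bond 0)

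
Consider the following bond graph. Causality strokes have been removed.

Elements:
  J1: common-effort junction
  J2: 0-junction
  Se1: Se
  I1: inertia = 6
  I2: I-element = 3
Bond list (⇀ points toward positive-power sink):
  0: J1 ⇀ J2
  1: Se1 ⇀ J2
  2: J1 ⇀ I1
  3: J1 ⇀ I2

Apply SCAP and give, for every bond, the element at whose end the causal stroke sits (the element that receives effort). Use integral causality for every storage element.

b0 |J1
b1 |J2
b2 |I1
b3 |I2

b1 |J2  (Se1 (Se) sets effort on bond)
b0 |J1  (common-e at J2 fixed by 1)
b2 |I1  (J1 effort already set via bond 0)
b3 |I2  (common-e at J1 fixed by 0)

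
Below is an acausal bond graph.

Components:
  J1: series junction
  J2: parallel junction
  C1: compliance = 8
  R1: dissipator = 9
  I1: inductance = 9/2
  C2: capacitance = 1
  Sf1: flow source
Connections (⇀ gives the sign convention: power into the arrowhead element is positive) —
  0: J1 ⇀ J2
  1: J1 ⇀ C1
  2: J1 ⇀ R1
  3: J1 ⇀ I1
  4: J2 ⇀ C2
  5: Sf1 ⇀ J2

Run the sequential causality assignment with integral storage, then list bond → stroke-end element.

#0 |J1
#1 |J1
#2 |J1
#3 |I1
#4 |J2
#5 |Sf1

β5 stroke at Sf1  (source Sf1 imposes f)
β1 stroke at J1  (prefer integral on C1)
β3 stroke at I1  (I1: I, integral causality)
β0 stroke at J1  (J1: bond 3 brought flow, rest push out)
β2 stroke at J1  (J1 flow already set via bond 3)
β4 stroke at J2  (J2: last free bond brings effort in)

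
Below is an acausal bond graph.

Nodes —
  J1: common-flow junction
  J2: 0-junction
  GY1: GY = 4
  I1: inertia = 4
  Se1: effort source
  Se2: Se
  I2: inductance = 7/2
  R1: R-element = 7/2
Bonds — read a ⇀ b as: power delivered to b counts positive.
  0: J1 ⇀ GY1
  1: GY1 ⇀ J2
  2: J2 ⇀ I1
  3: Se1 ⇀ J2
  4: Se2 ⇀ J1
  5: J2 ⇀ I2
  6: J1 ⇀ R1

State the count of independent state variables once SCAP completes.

2  (I1, I2 all integral)

bond 3 →J2  (source Se1 imposes e)
bond 4 →J1  (Se2: effort source, stroke at far end)
bond 1 →GY1  (J2: bond 3 brought effort, rest push out)
bond 2 →I1  (0-jn J2 has e-setter on 3)
bond 5 →I2  (common-e at J2 fixed by 3)
bond 0 →GY1  (GY1: gyrator matches bond 1)
bond 6 →J1  (J1 flow already set via bond 0)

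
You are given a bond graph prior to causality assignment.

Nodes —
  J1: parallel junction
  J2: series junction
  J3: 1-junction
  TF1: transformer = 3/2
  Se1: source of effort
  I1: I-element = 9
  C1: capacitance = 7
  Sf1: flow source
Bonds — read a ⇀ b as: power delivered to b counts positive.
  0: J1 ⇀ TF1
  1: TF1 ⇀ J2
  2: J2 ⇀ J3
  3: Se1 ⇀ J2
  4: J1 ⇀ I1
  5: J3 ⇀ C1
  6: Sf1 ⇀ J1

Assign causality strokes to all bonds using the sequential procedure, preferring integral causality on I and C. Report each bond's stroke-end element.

b0 |J1
b1 |TF1
b2 |J2
b3 |J2
b4 |I1
b5 |J3
b6 |Sf1

bond 3 →J2  (Se1 (Se) sets effort on bond)
bond 6 →Sf1  (Sf1 fixes flow; stroke at Sf1)
bond 4 →I1  (I1 integral (f out))
bond 0 →J1  (only one effort-in slot at J1)
bond 1 →TF1  (through TF1, causality passes straight; one stroke at TF1)
bond 2 →J2  (1-jn J2 has f-setter on 1)
bond 5 →J3  (J3 flow already set via bond 2)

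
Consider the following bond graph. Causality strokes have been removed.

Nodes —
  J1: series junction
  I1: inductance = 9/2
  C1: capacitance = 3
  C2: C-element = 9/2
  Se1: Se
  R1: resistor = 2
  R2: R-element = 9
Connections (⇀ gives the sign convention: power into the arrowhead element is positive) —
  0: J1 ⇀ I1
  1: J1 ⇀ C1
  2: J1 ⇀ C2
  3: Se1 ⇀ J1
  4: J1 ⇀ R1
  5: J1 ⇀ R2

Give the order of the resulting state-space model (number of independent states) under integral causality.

3  (C1, C2, I1 all integral)

#3 |J1  (Se1 fixes effort; stroke away)
#0 |I1  (I1 outputs flow p/I1)
#1 |J1  (J1: bond 0 brought flow, rest push out)
#2 |J1  (1-jn J1 has f-setter on 0)
#4 |J1  (1-jn J1 has f-setter on 0)
#5 |J1  (1-jn J1 has f-setter on 0)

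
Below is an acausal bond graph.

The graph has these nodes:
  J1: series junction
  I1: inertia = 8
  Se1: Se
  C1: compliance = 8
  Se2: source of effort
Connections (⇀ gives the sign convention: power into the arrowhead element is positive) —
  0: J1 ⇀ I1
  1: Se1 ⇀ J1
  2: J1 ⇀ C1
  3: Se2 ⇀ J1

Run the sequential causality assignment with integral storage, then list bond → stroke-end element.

#1 stroke at J1  (Se1 (Se) sets effort on bond)
#3 stroke at J1  (Se2 fixes effort; stroke away)
#0 stroke at I1  (prefer integral on I1)
#2 stroke at J1  (common-f at J1 fixed by 0)

bond 0 |I1
bond 1 |J1
bond 2 |J1
bond 3 |J1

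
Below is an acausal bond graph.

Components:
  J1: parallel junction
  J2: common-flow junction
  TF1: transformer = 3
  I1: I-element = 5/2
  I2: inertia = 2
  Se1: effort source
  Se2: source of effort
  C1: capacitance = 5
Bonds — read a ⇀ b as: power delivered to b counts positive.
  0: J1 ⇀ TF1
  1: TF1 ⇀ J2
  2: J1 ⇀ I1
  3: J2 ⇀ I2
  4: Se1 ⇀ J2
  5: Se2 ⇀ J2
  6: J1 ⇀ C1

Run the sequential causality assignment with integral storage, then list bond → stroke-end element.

#0 stroke at TF1
#1 stroke at J2
#2 stroke at I1
#3 stroke at I2
#4 stroke at J2
#5 stroke at J2
#6 stroke at J1

bond 4 stroke→J2  (Se1 fixes effort; stroke away)
bond 5 stroke→J2  (Se2 fixes effort; stroke away)
bond 2 stroke→I1  (prefer integral on I1)
bond 3 stroke→I2  (I2: I, integral causality)
bond 1 stroke→J2  (common-f at J2 fixed by 3)
bond 0 stroke→TF1  (TF TF1: opposite of bond 1)
bond 6 stroke→J1  (J1: last free bond brings effort in)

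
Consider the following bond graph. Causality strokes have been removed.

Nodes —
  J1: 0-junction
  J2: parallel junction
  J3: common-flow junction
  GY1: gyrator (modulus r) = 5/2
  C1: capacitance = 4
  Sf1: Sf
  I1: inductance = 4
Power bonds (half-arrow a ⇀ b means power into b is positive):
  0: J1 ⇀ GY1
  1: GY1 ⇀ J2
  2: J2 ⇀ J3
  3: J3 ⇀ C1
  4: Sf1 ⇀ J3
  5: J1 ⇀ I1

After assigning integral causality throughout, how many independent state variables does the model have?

#4 →Sf1  (Sf1 (Sf) sets flow on bond)
#2 →J3  (J3 flow already set via bond 4)
#3 →J3  (1-jn J3 has f-setter on 4)
#1 →J2  (J2 needs exactly one e-in)
#0 →J1  (GY GY1: same side as bond 1)
#5 →I1  (0-jn J1 has e-setter on 0)

2  (C1, I1 all integral)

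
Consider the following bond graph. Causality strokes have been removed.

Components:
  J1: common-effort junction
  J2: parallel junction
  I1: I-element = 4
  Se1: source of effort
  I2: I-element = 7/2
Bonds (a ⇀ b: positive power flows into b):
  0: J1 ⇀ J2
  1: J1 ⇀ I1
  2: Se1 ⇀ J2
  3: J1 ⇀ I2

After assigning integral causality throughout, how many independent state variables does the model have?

2  (I1, I2 all integral)

bond 2 →J2  (Se1 fixes effort; stroke away)
bond 0 →J1  (0-jn J2 has e-setter on 2)
bond 1 →I1  (J1 effort already set via bond 0)
bond 3 →I2  (0-jn J1 has e-setter on 0)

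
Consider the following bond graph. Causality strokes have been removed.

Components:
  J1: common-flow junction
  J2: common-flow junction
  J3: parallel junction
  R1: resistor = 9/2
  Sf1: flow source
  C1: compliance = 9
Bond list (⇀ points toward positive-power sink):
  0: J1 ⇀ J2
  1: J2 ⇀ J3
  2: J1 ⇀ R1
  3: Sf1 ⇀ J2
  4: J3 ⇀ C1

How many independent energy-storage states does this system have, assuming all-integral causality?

1  (C1 all integral)

#3 |Sf1  (Sf1: flow source, stroke at near end)
#0 |J2  (J2: bond 3 brought flow, rest push out)
#1 |J2  (1-jn J2 has f-setter on 3)
#4 |J3  (only one effort-in slot at J3)
#2 |J1  (J1: bond 0 brought flow, rest push out)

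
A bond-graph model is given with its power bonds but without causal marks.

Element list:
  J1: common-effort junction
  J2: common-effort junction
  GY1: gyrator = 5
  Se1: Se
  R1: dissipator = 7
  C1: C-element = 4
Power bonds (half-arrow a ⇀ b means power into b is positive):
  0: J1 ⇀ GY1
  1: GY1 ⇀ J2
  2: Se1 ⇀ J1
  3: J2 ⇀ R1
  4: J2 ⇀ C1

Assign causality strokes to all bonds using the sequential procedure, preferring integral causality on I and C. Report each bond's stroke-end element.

bond 0 →GY1
bond 1 →GY1
bond 2 →J1
bond 3 →R1
bond 4 →J2

b2 →J1  (Se1 (Se) sets effort on bond)
b0 →GY1  (common-e at J1 fixed by 2)
b1 →GY1  (GY1 both-in/both-out from 0)
b4 →J2  (C1 outputs effort q/C1)
b3 →R1  (J2 effort already set via bond 4)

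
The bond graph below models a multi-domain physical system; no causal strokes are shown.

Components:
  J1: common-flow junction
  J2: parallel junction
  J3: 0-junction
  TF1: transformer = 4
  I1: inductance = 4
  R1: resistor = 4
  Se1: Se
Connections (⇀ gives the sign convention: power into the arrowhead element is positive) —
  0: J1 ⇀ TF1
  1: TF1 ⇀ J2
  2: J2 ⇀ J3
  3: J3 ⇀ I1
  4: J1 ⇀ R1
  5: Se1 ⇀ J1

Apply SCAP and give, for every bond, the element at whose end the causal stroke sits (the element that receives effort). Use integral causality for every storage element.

β5 |J1  (Se1 fixes effort; stroke away)
β3 |I1  (I1 integral (f out))
β2 |J3  (J3 needs exactly one e-in)
β1 |J2  (J2 needs exactly one e-in)
β0 |TF1  (through TF1, causality passes straight; one stroke at TF1)
β4 |J1  (common-f at J1 fixed by 0)

b0 |TF1
b1 |J2
b2 |J3
b3 |I1
b4 |J1
b5 |J1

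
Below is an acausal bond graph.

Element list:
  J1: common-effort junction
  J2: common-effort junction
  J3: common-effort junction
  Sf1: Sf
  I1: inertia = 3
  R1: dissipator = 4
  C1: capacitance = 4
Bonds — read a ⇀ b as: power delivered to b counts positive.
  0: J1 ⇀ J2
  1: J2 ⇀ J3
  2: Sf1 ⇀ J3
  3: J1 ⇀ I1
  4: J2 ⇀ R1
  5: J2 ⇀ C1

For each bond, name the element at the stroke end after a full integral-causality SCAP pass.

#2 →Sf1  (Sf1 (Sf) sets flow on bond)
#1 →J3  (only one effort-in slot at J3)
#3 →I1  (I1 integral (f out))
#0 →J1  (J1 needs exactly one e-in)
#5 →J2  (C1: C, integral causality)
#4 →R1  (J2 effort already set via bond 5)

#0 |J1
#1 |J3
#2 |Sf1
#3 |I1
#4 |R1
#5 |J2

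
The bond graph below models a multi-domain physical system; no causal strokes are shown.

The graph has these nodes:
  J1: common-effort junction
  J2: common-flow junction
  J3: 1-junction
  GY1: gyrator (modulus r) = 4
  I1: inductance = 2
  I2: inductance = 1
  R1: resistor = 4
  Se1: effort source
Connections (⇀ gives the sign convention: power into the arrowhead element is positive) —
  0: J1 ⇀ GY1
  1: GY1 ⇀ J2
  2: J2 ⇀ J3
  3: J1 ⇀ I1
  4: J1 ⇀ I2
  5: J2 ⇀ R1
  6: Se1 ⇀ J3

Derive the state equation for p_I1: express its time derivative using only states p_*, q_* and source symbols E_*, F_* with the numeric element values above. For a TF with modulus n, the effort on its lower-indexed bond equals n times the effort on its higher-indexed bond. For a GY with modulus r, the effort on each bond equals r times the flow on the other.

dp_I1/dt = E_Se1 - 2*p_I1 - 4*p_I2

b6 |J3  (Se1 (Se) sets effort on bond)
b2 |J2  (J3: last free bond brings flow in)
b3 |I1  (I1 integral (f out))
b4 |I2  (prefer integral on I2)
b0 |J1  (only one effort-in slot at J1)
b1 |J2  (GY1 both-in/both-out from 0)
b5 |R1  (J2: last free bond brings flow in)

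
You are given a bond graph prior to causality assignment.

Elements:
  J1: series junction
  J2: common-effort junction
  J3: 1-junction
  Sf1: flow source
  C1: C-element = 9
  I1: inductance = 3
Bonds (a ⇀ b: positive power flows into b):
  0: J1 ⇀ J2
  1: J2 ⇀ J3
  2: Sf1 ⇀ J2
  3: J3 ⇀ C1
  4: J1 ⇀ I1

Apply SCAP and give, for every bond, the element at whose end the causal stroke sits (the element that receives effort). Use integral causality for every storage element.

b2 |Sf1  (Sf1 (Sf) sets flow on bond)
b3 |J3  (prefer integral on C1)
b1 |J2  (only one flow-in slot at J3)
b0 |J1  (0-jn J2 has e-setter on 1)
b4 |I1  (J1 needs exactly one f-in)

b0 stroke at J1
b1 stroke at J2
b2 stroke at Sf1
b3 stroke at J3
b4 stroke at I1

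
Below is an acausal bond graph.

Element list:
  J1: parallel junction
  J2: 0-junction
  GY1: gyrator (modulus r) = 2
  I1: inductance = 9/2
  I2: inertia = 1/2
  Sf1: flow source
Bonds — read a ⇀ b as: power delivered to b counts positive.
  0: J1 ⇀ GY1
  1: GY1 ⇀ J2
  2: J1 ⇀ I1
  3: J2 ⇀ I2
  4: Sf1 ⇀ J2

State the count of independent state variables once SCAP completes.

bond 4 |Sf1  (source Sf1 imposes f)
bond 2 |I1  (prefer integral on I1)
bond 0 |J1  (only one effort-in slot at J1)
bond 1 |J2  (through GY1, causality inverts; strokes same side of GY1)
bond 3 |I2  (J2 effort already set via bond 1)

2  (I1, I2 all integral)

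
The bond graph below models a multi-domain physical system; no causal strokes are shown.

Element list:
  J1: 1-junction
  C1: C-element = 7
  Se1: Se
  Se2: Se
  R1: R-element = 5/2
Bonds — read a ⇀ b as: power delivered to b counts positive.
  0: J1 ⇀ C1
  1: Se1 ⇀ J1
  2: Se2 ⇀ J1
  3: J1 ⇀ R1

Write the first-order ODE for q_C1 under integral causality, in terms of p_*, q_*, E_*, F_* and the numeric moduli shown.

b1 stroke at J1  (source Se1 imposes e)
b2 stroke at J1  (source Se2 imposes e)
b0 stroke at J1  (C1 integral (e out))
b3 stroke at R1  (closing 1-jn rule on J1)

dq_C1/dt = 2*E_Se1/5 + 2*E_Se2/5 - 2*q_C1/35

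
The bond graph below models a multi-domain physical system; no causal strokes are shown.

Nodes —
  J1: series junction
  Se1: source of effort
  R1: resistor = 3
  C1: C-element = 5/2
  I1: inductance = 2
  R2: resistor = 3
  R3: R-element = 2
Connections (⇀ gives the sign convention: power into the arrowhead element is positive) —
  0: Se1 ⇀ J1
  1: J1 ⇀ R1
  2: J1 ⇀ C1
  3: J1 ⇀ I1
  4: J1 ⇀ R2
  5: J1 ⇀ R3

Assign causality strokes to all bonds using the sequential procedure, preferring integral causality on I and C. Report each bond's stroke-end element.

bond 0 stroke→J1  (Se1 fixes effort; stroke away)
bond 2 stroke→J1  (C1: C, integral causality)
bond 3 stroke→I1  (I1: I, integral causality)
bond 1 stroke→J1  (J1: bond 3 brought flow, rest push out)
bond 4 stroke→J1  (common-f at J1 fixed by 3)
bond 5 stroke→J1  (1-jn J1 has f-setter on 3)

β0 stroke→J1
β1 stroke→J1
β2 stroke→J1
β3 stroke→I1
β4 stroke→J1
β5 stroke→J1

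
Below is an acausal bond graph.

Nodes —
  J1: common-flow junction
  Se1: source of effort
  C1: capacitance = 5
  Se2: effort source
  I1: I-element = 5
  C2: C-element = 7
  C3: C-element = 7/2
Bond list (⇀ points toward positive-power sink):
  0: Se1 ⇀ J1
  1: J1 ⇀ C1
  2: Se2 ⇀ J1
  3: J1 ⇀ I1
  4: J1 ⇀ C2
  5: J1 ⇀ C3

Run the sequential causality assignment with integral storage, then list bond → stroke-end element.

bond 0 stroke at J1  (Se1 fixes effort; stroke away)
bond 2 stroke at J1  (Se2: effort source, stroke at far end)
bond 1 stroke at J1  (C1 integral (e out))
bond 3 stroke at I1  (I1: I, integral causality)
bond 4 stroke at J1  (J1: bond 3 brought flow, rest push out)
bond 5 stroke at J1  (common-f at J1 fixed by 3)

bond 0 stroke→J1
bond 1 stroke→J1
bond 2 stroke→J1
bond 3 stroke→I1
bond 4 stroke→J1
bond 5 stroke→J1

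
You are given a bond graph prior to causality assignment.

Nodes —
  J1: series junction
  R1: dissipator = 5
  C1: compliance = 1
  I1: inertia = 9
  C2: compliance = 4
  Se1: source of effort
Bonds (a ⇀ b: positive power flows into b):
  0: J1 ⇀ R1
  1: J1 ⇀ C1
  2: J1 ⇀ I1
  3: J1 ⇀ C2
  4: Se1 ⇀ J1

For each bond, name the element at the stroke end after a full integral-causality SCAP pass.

#4 stroke at J1  (source Se1 imposes e)
#1 stroke at J1  (prefer integral on C1)
#2 stroke at I1  (I1: I, integral causality)
#0 stroke at J1  (1-jn J1 has f-setter on 2)
#3 stroke at J1  (J1 flow already set via bond 2)

#0 |J1
#1 |J1
#2 |I1
#3 |J1
#4 |J1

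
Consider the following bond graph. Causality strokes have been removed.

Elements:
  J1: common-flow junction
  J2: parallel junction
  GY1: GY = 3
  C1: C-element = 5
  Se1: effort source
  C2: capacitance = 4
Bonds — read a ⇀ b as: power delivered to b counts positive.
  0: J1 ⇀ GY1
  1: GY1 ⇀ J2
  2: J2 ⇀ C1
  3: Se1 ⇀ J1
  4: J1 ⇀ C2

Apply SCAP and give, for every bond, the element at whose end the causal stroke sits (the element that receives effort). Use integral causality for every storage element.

#3 |J1  (Se1: effort source, stroke at far end)
#2 |J2  (prefer integral on C1)
#1 |GY1  (J2: bond 2 brought effort, rest push out)
#0 |GY1  (GY1 both-in/both-out from 1)
#4 |J1  (J1: bond 0 brought flow, rest push out)

β0 →GY1
β1 →GY1
β2 →J2
β3 →J1
β4 →J1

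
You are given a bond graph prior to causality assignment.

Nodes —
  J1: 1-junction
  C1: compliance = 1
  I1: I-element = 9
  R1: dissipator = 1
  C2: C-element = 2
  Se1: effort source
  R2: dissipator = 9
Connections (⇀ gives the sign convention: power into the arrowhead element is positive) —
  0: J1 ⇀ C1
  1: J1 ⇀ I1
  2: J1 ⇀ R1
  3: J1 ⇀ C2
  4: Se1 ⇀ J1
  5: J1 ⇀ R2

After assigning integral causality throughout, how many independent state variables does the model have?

3  (C1, C2, I1 all integral)

#4 →J1  (source Se1 imposes e)
#0 →J1  (C1 integral (e out))
#1 →I1  (I1 outputs flow p/I1)
#2 →J1  (J1 flow already set via bond 1)
#3 →J1  (common-f at J1 fixed by 1)
#5 →J1  (J1: bond 1 brought flow, rest push out)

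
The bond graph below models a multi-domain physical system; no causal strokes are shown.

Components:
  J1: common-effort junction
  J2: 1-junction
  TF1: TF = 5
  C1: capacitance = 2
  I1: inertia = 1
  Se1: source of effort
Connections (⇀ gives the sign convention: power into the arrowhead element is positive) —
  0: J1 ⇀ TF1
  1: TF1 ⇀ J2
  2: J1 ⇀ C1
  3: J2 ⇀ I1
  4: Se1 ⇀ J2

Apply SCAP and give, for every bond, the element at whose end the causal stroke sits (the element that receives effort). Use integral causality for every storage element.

#4 stroke at J2  (Se1 fixes effort; stroke away)
#2 stroke at J1  (prefer integral on C1)
#0 stroke at TF1  (common-e at J1 fixed by 2)
#1 stroke at J2  (TF1: transformer flips bond 0)
#3 stroke at I1  (J2 needs exactly one f-in)

#0 stroke→TF1
#1 stroke→J2
#2 stroke→J1
#3 stroke→I1
#4 stroke→J2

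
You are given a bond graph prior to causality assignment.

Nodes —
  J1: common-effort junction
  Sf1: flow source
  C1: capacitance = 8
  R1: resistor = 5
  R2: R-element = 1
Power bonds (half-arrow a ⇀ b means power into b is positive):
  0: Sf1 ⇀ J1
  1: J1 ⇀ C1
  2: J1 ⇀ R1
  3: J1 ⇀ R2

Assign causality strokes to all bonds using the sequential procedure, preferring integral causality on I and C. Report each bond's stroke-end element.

b0 →Sf1
b1 →J1
b2 →R1
b3 →R2

b0 stroke→Sf1  (Sf1 fixes flow; stroke at Sf1)
b1 stroke→J1  (C1 integral (e out))
b2 stroke→R1  (common-e at J1 fixed by 1)
b3 stroke→R2  (J1: bond 1 brought effort, rest push out)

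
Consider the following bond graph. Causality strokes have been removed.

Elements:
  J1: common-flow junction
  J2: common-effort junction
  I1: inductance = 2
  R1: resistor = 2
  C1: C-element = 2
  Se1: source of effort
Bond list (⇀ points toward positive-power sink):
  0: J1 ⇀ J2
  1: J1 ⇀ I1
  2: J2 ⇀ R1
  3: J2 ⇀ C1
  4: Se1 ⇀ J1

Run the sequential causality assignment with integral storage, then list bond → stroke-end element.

#0 |J1
#1 |I1
#2 |R1
#3 |J2
#4 |J1

b4 stroke at J1  (Se1: effort source, stroke at far end)
b1 stroke at I1  (I1 integral (f out))
b0 stroke at J1  (common-f at J1 fixed by 1)
b3 stroke at J2  (C1: C, integral causality)
b2 stroke at R1  (common-e at J2 fixed by 3)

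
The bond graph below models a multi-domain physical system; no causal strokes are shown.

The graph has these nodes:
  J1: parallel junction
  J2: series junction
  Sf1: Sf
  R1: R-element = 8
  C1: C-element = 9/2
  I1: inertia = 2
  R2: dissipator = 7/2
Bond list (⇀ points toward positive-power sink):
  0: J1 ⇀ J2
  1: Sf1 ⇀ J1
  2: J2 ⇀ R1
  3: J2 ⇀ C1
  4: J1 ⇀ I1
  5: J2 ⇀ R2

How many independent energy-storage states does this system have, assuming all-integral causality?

2  (C1, I1 all integral)

β1 stroke at Sf1  (Sf1 (Sf) sets flow on bond)
β3 stroke at J2  (C1: C, integral causality)
β4 stroke at I1  (prefer integral on I1)
β0 stroke at J1  (J1: last free bond brings effort in)
β2 stroke at J2  (common-f at J2 fixed by 0)
β5 stroke at J2  (1-jn J2 has f-setter on 0)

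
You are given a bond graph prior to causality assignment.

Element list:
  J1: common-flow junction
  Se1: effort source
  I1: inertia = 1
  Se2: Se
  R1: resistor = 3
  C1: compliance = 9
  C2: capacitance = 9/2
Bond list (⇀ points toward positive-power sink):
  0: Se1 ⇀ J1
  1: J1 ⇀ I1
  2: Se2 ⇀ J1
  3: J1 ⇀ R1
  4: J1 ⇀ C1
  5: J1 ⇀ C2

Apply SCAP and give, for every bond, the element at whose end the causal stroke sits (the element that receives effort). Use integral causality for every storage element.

b0 |J1
b1 |I1
b2 |J1
b3 |J1
b4 |J1
b5 |J1

β0 →J1  (source Se1 imposes e)
β2 →J1  (Se2 fixes effort; stroke away)
β1 →I1  (I1: I, integral causality)
β3 →J1  (J1 flow already set via bond 1)
β4 →J1  (common-f at J1 fixed by 1)
β5 →J1  (common-f at J1 fixed by 1)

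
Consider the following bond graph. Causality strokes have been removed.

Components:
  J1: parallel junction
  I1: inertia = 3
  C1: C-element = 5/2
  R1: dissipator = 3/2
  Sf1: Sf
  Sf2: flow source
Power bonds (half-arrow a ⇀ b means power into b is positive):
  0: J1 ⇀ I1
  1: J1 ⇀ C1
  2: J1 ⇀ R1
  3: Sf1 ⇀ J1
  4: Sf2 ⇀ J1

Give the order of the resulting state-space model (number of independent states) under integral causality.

2  (C1, I1 all integral)

b3 |Sf1  (Sf1 fixes flow; stroke at Sf1)
b4 |Sf2  (Sf2 (Sf) sets flow on bond)
b0 |I1  (I1 outputs flow p/I1)
b1 |J1  (C1: C, integral causality)
b2 |R1  (0-jn J1 has e-setter on 1)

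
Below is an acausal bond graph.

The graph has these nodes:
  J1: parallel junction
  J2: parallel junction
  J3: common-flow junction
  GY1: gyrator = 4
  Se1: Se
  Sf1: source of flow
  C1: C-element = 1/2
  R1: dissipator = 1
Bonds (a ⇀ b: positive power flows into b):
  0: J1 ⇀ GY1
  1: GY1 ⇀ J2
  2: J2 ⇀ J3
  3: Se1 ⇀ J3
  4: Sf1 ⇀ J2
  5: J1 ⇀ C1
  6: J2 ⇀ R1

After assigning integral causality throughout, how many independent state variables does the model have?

1  (C1 all integral)

#3 →J3  (source Se1 imposes e)
#4 →Sf1  (Sf1 (Sf) sets flow on bond)
#2 →J2  (J3: last free bond brings flow in)
#1 →GY1  (common-e at J2 fixed by 2)
#6 →R1  (common-e at J2 fixed by 2)
#0 →GY1  (GY GY1: same side as bond 1)
#5 →J1  (J1: last free bond brings effort in)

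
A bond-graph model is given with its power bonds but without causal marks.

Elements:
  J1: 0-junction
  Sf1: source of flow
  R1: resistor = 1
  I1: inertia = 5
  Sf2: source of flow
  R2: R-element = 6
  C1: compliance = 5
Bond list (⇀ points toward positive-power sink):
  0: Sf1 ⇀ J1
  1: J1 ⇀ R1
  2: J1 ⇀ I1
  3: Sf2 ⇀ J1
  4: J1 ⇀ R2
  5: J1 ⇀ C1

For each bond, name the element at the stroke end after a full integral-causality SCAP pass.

b0 stroke→Sf1
b1 stroke→R1
b2 stroke→I1
b3 stroke→Sf2
b4 stroke→R2
b5 stroke→J1

β0 |Sf1  (source Sf1 imposes f)
β3 |Sf2  (Sf2: flow source, stroke at near end)
β2 |I1  (I1 integral (f out))
β5 |J1  (C1 integral (e out))
β1 |R1  (0-jn J1 has e-setter on 5)
β4 |R2  (common-e at J1 fixed by 5)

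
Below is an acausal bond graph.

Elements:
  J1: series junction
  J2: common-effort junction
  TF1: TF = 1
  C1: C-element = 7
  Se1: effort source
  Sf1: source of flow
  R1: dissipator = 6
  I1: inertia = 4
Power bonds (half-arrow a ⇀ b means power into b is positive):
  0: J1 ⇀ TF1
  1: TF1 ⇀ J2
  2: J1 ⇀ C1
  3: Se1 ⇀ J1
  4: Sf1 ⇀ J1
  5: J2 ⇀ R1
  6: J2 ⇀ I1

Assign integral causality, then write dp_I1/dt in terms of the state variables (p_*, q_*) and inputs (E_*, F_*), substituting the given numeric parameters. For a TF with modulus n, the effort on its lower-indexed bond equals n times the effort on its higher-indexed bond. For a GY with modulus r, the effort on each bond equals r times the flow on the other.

β3 →J1  (Se1 (Se) sets effort on bond)
β4 →Sf1  (Sf1 fixes flow; stroke at Sf1)
β0 →J1  (J1: bond 4 brought flow, rest push out)
β2 →J1  (J1 flow already set via bond 4)
β1 →TF1  (through TF1, causality passes straight; one stroke at TF1)
β6 →I1  (I1: I, integral causality)
β5 →J2  (only one effort-in slot at J2)

dp_I1/dt = 6*F_Sf1 - 3*p_I1/2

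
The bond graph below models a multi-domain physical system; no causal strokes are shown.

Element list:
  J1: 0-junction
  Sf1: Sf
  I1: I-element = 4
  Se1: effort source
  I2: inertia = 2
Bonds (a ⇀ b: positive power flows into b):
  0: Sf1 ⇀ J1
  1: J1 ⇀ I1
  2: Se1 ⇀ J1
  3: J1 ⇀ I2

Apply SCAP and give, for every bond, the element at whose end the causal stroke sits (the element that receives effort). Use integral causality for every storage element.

bond 0 |Sf1  (Sf1: flow source, stroke at near end)
bond 2 |J1  (Se1: effort source, stroke at far end)
bond 1 |I1  (J1 effort already set via bond 2)
bond 3 |I2  (J1: bond 2 brought effort, rest push out)

bond 0 →Sf1
bond 1 →I1
bond 2 →J1
bond 3 →I2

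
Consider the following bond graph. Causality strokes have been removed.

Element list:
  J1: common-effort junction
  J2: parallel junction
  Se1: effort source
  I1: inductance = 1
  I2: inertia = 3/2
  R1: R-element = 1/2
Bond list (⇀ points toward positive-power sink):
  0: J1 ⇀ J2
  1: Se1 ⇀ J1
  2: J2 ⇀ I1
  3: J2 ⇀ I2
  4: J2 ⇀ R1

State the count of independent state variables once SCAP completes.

2  (I1, I2 all integral)

bond 1 stroke at J1  (Se1 (Se) sets effort on bond)
bond 0 stroke at J2  (common-e at J1 fixed by 1)
bond 2 stroke at I1  (0-jn J2 has e-setter on 0)
bond 3 stroke at I2  (common-e at J2 fixed by 0)
bond 4 stroke at R1  (J2: bond 0 brought effort, rest push out)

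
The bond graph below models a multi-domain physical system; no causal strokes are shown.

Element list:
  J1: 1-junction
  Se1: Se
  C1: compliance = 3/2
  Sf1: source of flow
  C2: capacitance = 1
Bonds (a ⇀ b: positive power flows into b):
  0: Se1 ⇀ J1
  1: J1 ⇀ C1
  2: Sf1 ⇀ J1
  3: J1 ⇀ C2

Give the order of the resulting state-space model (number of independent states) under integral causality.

bond 0 stroke→J1  (Se1: effort source, stroke at far end)
bond 2 stroke→Sf1  (Sf1: flow source, stroke at near end)
bond 1 stroke→J1  (J1 flow already set via bond 2)
bond 3 stroke→J1  (common-f at J1 fixed by 2)

2  (C1, C2 all integral)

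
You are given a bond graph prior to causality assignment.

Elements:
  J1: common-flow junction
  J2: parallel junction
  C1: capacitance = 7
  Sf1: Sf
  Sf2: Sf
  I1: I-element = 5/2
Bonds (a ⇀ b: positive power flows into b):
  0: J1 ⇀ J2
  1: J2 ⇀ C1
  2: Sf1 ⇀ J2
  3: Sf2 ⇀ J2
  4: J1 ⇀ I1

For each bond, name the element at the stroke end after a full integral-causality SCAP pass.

β2 stroke at Sf1  (Sf1 fixes flow; stroke at Sf1)
β3 stroke at Sf2  (source Sf2 imposes f)
β1 stroke at J2  (C1 outputs effort q/C1)
β0 stroke at J1  (J2: bond 1 brought effort, rest push out)
β4 stroke at I1  (only one flow-in slot at J1)

#0 →J1
#1 →J2
#2 →Sf1
#3 →Sf2
#4 →I1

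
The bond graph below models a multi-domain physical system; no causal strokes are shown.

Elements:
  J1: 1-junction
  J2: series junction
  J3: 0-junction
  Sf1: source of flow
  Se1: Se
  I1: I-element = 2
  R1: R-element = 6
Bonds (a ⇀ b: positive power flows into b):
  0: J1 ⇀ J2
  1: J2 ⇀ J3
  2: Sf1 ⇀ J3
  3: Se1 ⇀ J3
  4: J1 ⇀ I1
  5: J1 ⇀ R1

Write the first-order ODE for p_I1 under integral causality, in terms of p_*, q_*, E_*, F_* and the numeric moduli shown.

dp_I1/dt = -E_Se1 - 3*p_I1

β2 stroke→Sf1  (Sf1: flow source, stroke at near end)
β3 stroke→J3  (source Se1 imposes e)
β1 stroke→J2  (common-e at J3 fixed by 3)
β0 stroke→J1  (J2 needs exactly one f-in)
β4 stroke→I1  (I1 integral (f out))
β5 stroke→J1  (J1 flow already set via bond 4)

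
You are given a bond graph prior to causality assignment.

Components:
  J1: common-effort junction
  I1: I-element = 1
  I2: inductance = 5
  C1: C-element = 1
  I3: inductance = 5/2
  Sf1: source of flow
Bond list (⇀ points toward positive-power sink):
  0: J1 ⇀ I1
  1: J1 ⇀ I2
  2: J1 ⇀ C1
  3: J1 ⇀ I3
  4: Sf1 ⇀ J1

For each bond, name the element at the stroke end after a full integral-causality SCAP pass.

β4 |Sf1  (source Sf1 imposes f)
β0 |I1  (I1 integral (f out))
β1 |I2  (I2 integral (f out))
β2 |J1  (prefer integral on C1)
β3 |I3  (J1 effort already set via bond 2)

bond 0 →I1
bond 1 →I2
bond 2 →J1
bond 3 →I3
bond 4 →Sf1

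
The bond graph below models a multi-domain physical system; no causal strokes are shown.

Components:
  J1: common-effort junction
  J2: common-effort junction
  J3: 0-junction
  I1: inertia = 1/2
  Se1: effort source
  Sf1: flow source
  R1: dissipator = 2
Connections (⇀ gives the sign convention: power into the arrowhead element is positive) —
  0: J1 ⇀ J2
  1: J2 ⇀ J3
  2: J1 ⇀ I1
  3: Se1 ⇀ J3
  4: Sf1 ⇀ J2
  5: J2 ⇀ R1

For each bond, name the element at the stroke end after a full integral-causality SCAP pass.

#0 stroke at J1
#1 stroke at J2
#2 stroke at I1
#3 stroke at J3
#4 stroke at Sf1
#5 stroke at R1

β3 |J3  (Se1 fixes effort; stroke away)
β4 |Sf1  (source Sf1 imposes f)
β1 |J2  (common-e at J3 fixed by 3)
β0 |J1  (J2: bond 1 brought effort, rest push out)
β5 |R1  (0-jn J2 has e-setter on 1)
β2 |I1  (J1 effort already set via bond 0)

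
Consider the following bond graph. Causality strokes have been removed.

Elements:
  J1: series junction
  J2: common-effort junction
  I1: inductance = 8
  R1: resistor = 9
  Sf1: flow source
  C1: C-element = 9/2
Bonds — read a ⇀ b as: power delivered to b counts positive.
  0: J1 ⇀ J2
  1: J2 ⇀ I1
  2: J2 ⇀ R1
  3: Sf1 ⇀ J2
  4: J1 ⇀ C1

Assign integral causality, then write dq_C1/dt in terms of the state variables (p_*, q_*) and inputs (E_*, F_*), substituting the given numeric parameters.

b3 |Sf1  (Sf1: flow source, stroke at near end)
b1 |I1  (prefer integral on I1)
b4 |J1  (prefer integral on C1)
b0 |J2  (closing 1-jn rule on J1)
b2 |R1  (common-e at J2 fixed by 0)

dq_C1/dt = -F_Sf1 + p_I1/8 - 2*q_C1/81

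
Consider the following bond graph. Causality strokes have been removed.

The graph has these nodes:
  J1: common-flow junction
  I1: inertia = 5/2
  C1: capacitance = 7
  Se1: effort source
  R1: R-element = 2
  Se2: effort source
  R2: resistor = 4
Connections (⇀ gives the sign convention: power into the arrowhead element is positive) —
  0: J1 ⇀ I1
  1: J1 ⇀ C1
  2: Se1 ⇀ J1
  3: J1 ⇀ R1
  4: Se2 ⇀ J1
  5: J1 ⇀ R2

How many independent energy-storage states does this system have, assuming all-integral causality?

2  (C1, I1 all integral)

β2 →J1  (Se1 (Se) sets effort on bond)
β4 →J1  (Se2 (Se) sets effort on bond)
β0 →I1  (prefer integral on I1)
β1 →J1  (1-jn J1 has f-setter on 0)
β3 →J1  (J1: bond 0 brought flow, rest push out)
β5 →J1  (common-f at J1 fixed by 0)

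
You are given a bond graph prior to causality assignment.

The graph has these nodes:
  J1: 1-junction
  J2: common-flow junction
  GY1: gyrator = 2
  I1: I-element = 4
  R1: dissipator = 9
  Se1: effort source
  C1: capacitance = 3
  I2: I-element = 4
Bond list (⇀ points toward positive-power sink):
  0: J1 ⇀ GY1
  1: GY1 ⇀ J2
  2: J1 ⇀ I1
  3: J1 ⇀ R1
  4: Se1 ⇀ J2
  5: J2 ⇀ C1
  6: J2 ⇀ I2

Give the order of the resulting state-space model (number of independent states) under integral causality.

3  (C1, I1, I2 all integral)

#4 →J2  (source Se1 imposes e)
#2 →I1  (I1 integral (f out))
#0 →J1  (J1: bond 2 brought flow, rest push out)
#3 →J1  (common-f at J1 fixed by 2)
#1 →J2  (GY1: gyrator matches bond 0)
#5 →J2  (C1: C, integral causality)
#6 →I2  (J2 needs exactly one f-in)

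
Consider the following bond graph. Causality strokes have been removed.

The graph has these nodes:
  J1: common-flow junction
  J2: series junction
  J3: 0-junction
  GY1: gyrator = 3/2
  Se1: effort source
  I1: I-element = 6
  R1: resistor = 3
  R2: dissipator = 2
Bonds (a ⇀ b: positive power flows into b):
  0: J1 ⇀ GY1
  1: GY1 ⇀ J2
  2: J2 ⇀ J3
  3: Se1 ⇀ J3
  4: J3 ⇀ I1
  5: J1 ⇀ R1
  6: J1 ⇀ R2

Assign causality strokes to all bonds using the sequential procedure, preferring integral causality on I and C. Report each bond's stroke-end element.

β0 |GY1
β1 |GY1
β2 |J2
β3 |J3
β4 |I1
β5 |J1
β6 |J1

β3 →J3  (Se1 (Se) sets effort on bond)
β2 →J2  (common-e at J3 fixed by 3)
β4 →I1  (common-e at J3 fixed by 3)
β1 →GY1  (J2: last free bond brings flow in)
β0 →GY1  (GY1: gyrator matches bond 1)
β5 →J1  (J1 flow already set via bond 0)
β6 →J1  (1-jn J1 has f-setter on 0)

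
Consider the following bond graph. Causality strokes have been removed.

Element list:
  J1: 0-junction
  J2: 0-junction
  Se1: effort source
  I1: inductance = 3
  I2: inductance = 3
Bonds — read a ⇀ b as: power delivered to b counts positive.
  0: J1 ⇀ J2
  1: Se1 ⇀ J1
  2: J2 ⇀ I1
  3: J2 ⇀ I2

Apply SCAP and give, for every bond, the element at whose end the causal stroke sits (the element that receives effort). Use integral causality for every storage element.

#1 |J1  (Se1 fixes effort; stroke away)
#0 |J2  (J1: bond 1 brought effort, rest push out)
#2 |I1  (common-e at J2 fixed by 0)
#3 |I2  (J2 effort already set via bond 0)

β0 |J2
β1 |J1
β2 |I1
β3 |I2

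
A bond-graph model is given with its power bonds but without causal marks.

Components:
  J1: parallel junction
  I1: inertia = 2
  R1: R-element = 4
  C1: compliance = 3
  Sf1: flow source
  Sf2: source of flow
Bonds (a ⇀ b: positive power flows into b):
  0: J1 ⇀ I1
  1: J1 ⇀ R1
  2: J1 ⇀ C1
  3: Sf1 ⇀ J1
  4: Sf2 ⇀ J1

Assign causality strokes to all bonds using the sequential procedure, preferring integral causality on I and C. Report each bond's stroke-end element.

#0 →I1
#1 →R1
#2 →J1
#3 →Sf1
#4 →Sf2

β3 stroke→Sf1  (source Sf1 imposes f)
β4 stroke→Sf2  (Sf2 (Sf) sets flow on bond)
β0 stroke→I1  (prefer integral on I1)
β2 stroke→J1  (prefer integral on C1)
β1 stroke→R1  (common-e at J1 fixed by 2)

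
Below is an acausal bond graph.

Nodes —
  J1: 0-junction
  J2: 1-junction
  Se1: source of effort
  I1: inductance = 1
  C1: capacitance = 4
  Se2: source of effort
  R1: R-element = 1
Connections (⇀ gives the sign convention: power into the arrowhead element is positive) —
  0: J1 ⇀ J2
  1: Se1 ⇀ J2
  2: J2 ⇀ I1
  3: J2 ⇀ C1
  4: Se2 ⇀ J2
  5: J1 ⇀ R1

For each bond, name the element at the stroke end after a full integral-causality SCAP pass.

#1 stroke→J2  (Se1 (Se) sets effort on bond)
#4 stroke→J2  (Se2 fixes effort; stroke away)
#2 stroke→I1  (I1 outputs flow p/I1)
#0 stroke→J2  (J2 flow already set via bond 2)
#3 stroke→J2  (1-jn J2 has f-setter on 2)
#5 stroke→J1  (closing 0-jn rule on J1)

bond 0 stroke→J2
bond 1 stroke→J2
bond 2 stroke→I1
bond 3 stroke→J2
bond 4 stroke→J2
bond 5 stroke→J1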